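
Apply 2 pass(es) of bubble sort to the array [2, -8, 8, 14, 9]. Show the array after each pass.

After pass 1: [-8, 2, 8, 9, 14] (2 swaps)
After pass 2: [-8, 2, 8, 9, 14] (0 swaps)
Total swaps: 2


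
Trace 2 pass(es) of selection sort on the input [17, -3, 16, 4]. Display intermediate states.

Pass 1: Select minimum -3 at index 1, swap -> [-3, 17, 16, 4]
Pass 2: Select minimum 4 at index 3, swap -> [-3, 4, 16, 17]


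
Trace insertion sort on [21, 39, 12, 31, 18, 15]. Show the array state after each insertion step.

First element 21 is already 'sorted'
Insert 39: shifted 0 elements -> [21, 39, 12, 31, 18, 15]
Insert 12: shifted 2 elements -> [12, 21, 39, 31, 18, 15]
Insert 31: shifted 1 elements -> [12, 21, 31, 39, 18, 15]
Insert 18: shifted 3 elements -> [12, 18, 21, 31, 39, 15]
Insert 15: shifted 4 elements -> [12, 15, 18, 21, 31, 39]


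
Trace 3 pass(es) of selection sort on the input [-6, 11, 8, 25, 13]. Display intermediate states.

Pass 1: Select minimum -6 at index 0, swap -> [-6, 11, 8, 25, 13]
Pass 2: Select minimum 8 at index 2, swap -> [-6, 8, 11, 25, 13]
Pass 3: Select minimum 11 at index 2, swap -> [-6, 8, 11, 25, 13]


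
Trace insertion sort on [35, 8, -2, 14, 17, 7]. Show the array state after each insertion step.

First element 35 is already 'sorted'
Insert 8: shifted 1 elements -> [8, 35, -2, 14, 17, 7]
Insert -2: shifted 2 elements -> [-2, 8, 35, 14, 17, 7]
Insert 14: shifted 1 elements -> [-2, 8, 14, 35, 17, 7]
Insert 17: shifted 1 elements -> [-2, 8, 14, 17, 35, 7]
Insert 7: shifted 4 elements -> [-2, 7, 8, 14, 17, 35]


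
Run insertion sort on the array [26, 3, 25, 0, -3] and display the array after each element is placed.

First element 26 is already 'sorted'
Insert 3: shifted 1 elements -> [3, 26, 25, 0, -3]
Insert 25: shifted 1 elements -> [3, 25, 26, 0, -3]
Insert 0: shifted 3 elements -> [0, 3, 25, 26, -3]
Insert -3: shifted 4 elements -> [-3, 0, 3, 25, 26]


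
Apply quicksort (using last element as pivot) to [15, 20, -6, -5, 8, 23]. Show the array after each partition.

Partition 1: pivot=23 at index 5 -> [15, 20, -6, -5, 8, 23]
Partition 2: pivot=8 at index 2 -> [-6, -5, 8, 20, 15, 23]
Partition 3: pivot=-5 at index 1 -> [-6, -5, 8, 20, 15, 23]
Partition 4: pivot=15 at index 3 -> [-6, -5, 8, 15, 20, 23]


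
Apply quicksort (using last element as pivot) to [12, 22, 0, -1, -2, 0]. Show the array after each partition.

Partition 1: pivot=0 at index 3 -> [0, -1, -2, 0, 12, 22]
Partition 2: pivot=-2 at index 0 -> [-2, -1, 0, 0, 12, 22]
Partition 3: pivot=0 at index 2 -> [-2, -1, 0, 0, 12, 22]
Partition 4: pivot=22 at index 5 -> [-2, -1, 0, 0, 12, 22]


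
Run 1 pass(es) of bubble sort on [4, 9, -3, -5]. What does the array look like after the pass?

After pass 1: [4, -3, -5, 9] (2 swaps)
Total swaps: 2


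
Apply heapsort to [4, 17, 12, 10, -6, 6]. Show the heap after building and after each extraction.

Build heap: [17, 10, 12, 4, -6, 6]
Extract 17: [12, 10, 6, 4, -6, 17]
Extract 12: [10, 4, 6, -6, 12, 17]
Extract 10: [6, 4, -6, 10, 12, 17]
Extract 6: [4, -6, 6, 10, 12, 17]
Extract 4: [-6, 4, 6, 10, 12, 17]


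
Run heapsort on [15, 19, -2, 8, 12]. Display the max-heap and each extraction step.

Build heap: [19, 15, -2, 8, 12]
Extract 19: [15, 12, -2, 8, 19]
Extract 15: [12, 8, -2, 15, 19]
Extract 12: [8, -2, 12, 15, 19]
Extract 8: [-2, 8, 12, 15, 19]


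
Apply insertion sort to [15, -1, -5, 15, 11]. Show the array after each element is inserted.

First element 15 is already 'sorted'
Insert -1: shifted 1 elements -> [-1, 15, -5, 15, 11]
Insert -5: shifted 2 elements -> [-5, -1, 15, 15, 11]
Insert 15: shifted 0 elements -> [-5, -1, 15, 15, 11]
Insert 11: shifted 2 elements -> [-5, -1, 11, 15, 15]


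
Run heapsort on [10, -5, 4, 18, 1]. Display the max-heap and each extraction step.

Build heap: [18, 10, 4, -5, 1]
Extract 18: [10, 1, 4, -5, 18]
Extract 10: [4, 1, -5, 10, 18]
Extract 4: [1, -5, 4, 10, 18]
Extract 1: [-5, 1, 4, 10, 18]


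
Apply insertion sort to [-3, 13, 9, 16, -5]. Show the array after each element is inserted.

First element -3 is already 'sorted'
Insert 13: shifted 0 elements -> [-3, 13, 9, 16, -5]
Insert 9: shifted 1 elements -> [-3, 9, 13, 16, -5]
Insert 16: shifted 0 elements -> [-3, 9, 13, 16, -5]
Insert -5: shifted 4 elements -> [-5, -3, 9, 13, 16]


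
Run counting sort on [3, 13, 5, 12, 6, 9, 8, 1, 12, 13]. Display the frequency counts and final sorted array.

Count array: [0, 1, 0, 1, 0, 1, 1, 0, 1, 1, 0, 0, 2, 2]
(count[i] = number of elements equal to i)
Cumulative count: [0, 1, 1, 2, 2, 3, 4, 4, 5, 6, 6, 6, 8, 10]
Sorted: [1, 3, 5, 6, 8, 9, 12, 12, 13, 13]


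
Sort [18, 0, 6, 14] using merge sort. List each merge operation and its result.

Divide and conquer:
  Merge [18] + [0] -> [0, 18]
  Merge [6] + [14] -> [6, 14]
  Merge [0, 18] + [6, 14] -> [0, 6, 14, 18]


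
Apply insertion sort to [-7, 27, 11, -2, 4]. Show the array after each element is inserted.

First element -7 is already 'sorted'
Insert 27: shifted 0 elements -> [-7, 27, 11, -2, 4]
Insert 11: shifted 1 elements -> [-7, 11, 27, -2, 4]
Insert -2: shifted 2 elements -> [-7, -2, 11, 27, 4]
Insert 4: shifted 2 elements -> [-7, -2, 4, 11, 27]


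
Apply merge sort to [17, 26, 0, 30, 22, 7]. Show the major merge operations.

Divide and conquer:
  Merge [26] + [0] -> [0, 26]
  Merge [17] + [0, 26] -> [0, 17, 26]
  Merge [22] + [7] -> [7, 22]
  Merge [30] + [7, 22] -> [7, 22, 30]
  Merge [0, 17, 26] + [7, 22, 30] -> [0, 7, 17, 22, 26, 30]


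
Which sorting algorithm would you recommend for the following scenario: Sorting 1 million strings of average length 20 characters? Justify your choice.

Best choice: MSD radix sort or Mergesort
Reason: MSD radix sort is a non-comparison sort that buckets the strings by successive character positions, running in time proportional to the total number of characters examined rather than O(n log n) string comparisons; mergesort is a stable O(n log n)-comparison alternative that works for arbitrary variable-length keys


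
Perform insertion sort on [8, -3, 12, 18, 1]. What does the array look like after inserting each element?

First element 8 is already 'sorted'
Insert -3: shifted 1 elements -> [-3, 8, 12, 18, 1]
Insert 12: shifted 0 elements -> [-3, 8, 12, 18, 1]
Insert 18: shifted 0 elements -> [-3, 8, 12, 18, 1]
Insert 1: shifted 3 elements -> [-3, 1, 8, 12, 18]


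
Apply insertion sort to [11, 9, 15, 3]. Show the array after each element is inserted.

First element 11 is already 'sorted'
Insert 9: shifted 1 elements -> [9, 11, 15, 3]
Insert 15: shifted 0 elements -> [9, 11, 15, 3]
Insert 3: shifted 3 elements -> [3, 9, 11, 15]


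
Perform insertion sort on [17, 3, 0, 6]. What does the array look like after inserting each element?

First element 17 is already 'sorted'
Insert 3: shifted 1 elements -> [3, 17, 0, 6]
Insert 0: shifted 2 elements -> [0, 3, 17, 6]
Insert 6: shifted 1 elements -> [0, 3, 6, 17]


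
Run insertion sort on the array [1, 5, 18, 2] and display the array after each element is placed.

First element 1 is already 'sorted'
Insert 5: shifted 0 elements -> [1, 5, 18, 2]
Insert 18: shifted 0 elements -> [1, 5, 18, 2]
Insert 2: shifted 2 elements -> [1, 2, 5, 18]


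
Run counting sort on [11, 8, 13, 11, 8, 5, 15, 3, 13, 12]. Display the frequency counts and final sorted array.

Count array: [0, 0, 0, 1, 0, 1, 0, 0, 2, 0, 0, 2, 1, 2, 0, 1]
(count[i] = number of elements equal to i)
Cumulative count: [0, 0, 0, 1, 1, 2, 2, 2, 4, 4, 4, 6, 7, 9, 9, 10]
Sorted: [3, 5, 8, 8, 11, 11, 12, 13, 13, 15]


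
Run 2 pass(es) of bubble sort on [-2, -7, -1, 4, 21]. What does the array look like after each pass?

After pass 1: [-7, -2, -1, 4, 21] (1 swaps)
After pass 2: [-7, -2, -1, 4, 21] (0 swaps)
Total swaps: 1


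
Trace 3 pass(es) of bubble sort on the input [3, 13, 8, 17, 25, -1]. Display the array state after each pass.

After pass 1: [3, 8, 13, 17, -1, 25] (2 swaps)
After pass 2: [3, 8, 13, -1, 17, 25] (1 swaps)
After pass 3: [3, 8, -1, 13, 17, 25] (1 swaps)
Total swaps: 4


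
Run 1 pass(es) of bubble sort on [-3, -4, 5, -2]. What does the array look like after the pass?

After pass 1: [-4, -3, -2, 5] (2 swaps)
Total swaps: 2


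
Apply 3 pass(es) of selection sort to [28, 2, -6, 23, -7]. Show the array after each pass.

Pass 1: Select minimum -7 at index 4, swap -> [-7, 2, -6, 23, 28]
Pass 2: Select minimum -6 at index 2, swap -> [-7, -6, 2, 23, 28]
Pass 3: Select minimum 2 at index 2, swap -> [-7, -6, 2, 23, 28]


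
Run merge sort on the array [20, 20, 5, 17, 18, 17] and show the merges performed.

Divide and conquer:
  Merge [20] + [5] -> [5, 20]
  Merge [20] + [5, 20] -> [5, 20, 20]
  Merge [18] + [17] -> [17, 18]
  Merge [17] + [17, 18] -> [17, 17, 18]
  Merge [5, 20, 20] + [17, 17, 18] -> [5, 17, 17, 18, 20, 20]


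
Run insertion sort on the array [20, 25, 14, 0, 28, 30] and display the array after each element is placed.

First element 20 is already 'sorted'
Insert 25: shifted 0 elements -> [20, 25, 14, 0, 28, 30]
Insert 14: shifted 2 elements -> [14, 20, 25, 0, 28, 30]
Insert 0: shifted 3 elements -> [0, 14, 20, 25, 28, 30]
Insert 28: shifted 0 elements -> [0, 14, 20, 25, 28, 30]
Insert 30: shifted 0 elements -> [0, 14, 20, 25, 28, 30]


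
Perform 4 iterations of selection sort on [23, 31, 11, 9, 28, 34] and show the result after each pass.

Pass 1: Select minimum 9 at index 3, swap -> [9, 31, 11, 23, 28, 34]
Pass 2: Select minimum 11 at index 2, swap -> [9, 11, 31, 23, 28, 34]
Pass 3: Select minimum 23 at index 3, swap -> [9, 11, 23, 31, 28, 34]
Pass 4: Select minimum 28 at index 4, swap -> [9, 11, 23, 28, 31, 34]


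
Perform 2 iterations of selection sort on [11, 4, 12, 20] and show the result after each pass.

Pass 1: Select minimum 4 at index 1, swap -> [4, 11, 12, 20]
Pass 2: Select minimum 11 at index 1, swap -> [4, 11, 12, 20]


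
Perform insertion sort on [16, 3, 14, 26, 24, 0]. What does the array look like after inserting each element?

First element 16 is already 'sorted'
Insert 3: shifted 1 elements -> [3, 16, 14, 26, 24, 0]
Insert 14: shifted 1 elements -> [3, 14, 16, 26, 24, 0]
Insert 26: shifted 0 elements -> [3, 14, 16, 26, 24, 0]
Insert 24: shifted 1 elements -> [3, 14, 16, 24, 26, 0]
Insert 0: shifted 5 elements -> [0, 3, 14, 16, 24, 26]


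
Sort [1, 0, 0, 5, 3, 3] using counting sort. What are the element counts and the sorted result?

Count array: [2, 1, 0, 2, 0, 1]
(count[i] = number of elements equal to i)
Cumulative count: [2, 3, 3, 5, 5, 6]
Sorted: [0, 0, 1, 3, 3, 5]


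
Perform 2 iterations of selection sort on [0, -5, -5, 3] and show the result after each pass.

Pass 1: Select minimum -5 at index 1, swap -> [-5, 0, -5, 3]
Pass 2: Select minimum -5 at index 2, swap -> [-5, -5, 0, 3]


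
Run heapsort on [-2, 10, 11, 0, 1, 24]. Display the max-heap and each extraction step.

Build heap: [24, 10, 11, 0, 1, -2]
Extract 24: [11, 10, -2, 0, 1, 24]
Extract 11: [10, 1, -2, 0, 11, 24]
Extract 10: [1, 0, -2, 10, 11, 24]
Extract 1: [0, -2, 1, 10, 11, 24]
Extract 0: [-2, 0, 1, 10, 11, 24]


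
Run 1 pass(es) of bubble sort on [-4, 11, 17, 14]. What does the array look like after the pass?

After pass 1: [-4, 11, 14, 17] (1 swaps)
Total swaps: 1


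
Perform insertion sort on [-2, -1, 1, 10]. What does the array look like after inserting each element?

First element -2 is already 'sorted'
Insert -1: shifted 0 elements -> [-2, -1, 1, 10]
Insert 1: shifted 0 elements -> [-2, -1, 1, 10]
Insert 10: shifted 0 elements -> [-2, -1, 1, 10]


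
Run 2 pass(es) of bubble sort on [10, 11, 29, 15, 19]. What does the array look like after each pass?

After pass 1: [10, 11, 15, 19, 29] (2 swaps)
After pass 2: [10, 11, 15, 19, 29] (0 swaps)
Total swaps: 2


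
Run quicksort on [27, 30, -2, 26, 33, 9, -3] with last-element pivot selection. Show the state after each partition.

Partition 1: pivot=-3 at index 0 -> [-3, 30, -2, 26, 33, 9, 27]
Partition 2: pivot=27 at index 4 -> [-3, -2, 26, 9, 27, 30, 33]
Partition 3: pivot=9 at index 2 -> [-3, -2, 9, 26, 27, 30, 33]
Partition 4: pivot=33 at index 6 -> [-3, -2, 9, 26, 27, 30, 33]


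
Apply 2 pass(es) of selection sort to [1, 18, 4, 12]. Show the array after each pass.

Pass 1: Select minimum 1 at index 0, swap -> [1, 18, 4, 12]
Pass 2: Select minimum 4 at index 2, swap -> [1, 4, 18, 12]


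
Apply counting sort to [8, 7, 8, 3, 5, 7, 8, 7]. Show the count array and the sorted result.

Count array: [0, 0, 0, 1, 0, 1, 0, 3, 3]
(count[i] = number of elements equal to i)
Cumulative count: [0, 0, 0, 1, 1, 2, 2, 5, 8]
Sorted: [3, 5, 7, 7, 7, 8, 8, 8]


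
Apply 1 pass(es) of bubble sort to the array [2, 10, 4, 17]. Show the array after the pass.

After pass 1: [2, 4, 10, 17] (1 swaps)
Total swaps: 1


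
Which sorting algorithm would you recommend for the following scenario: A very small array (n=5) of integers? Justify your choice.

Best choice: Insertion sort
Reason: For tiny inputs the O(n^2) overhead is negligible and insertion sort has minimal constant factors


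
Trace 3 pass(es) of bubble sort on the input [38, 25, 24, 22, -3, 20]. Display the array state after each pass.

After pass 1: [25, 24, 22, -3, 20, 38] (5 swaps)
After pass 2: [24, 22, -3, 20, 25, 38] (4 swaps)
After pass 3: [22, -3, 20, 24, 25, 38] (3 swaps)
Total swaps: 12


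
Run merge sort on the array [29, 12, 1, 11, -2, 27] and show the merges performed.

Divide and conquer:
  Merge [12] + [1] -> [1, 12]
  Merge [29] + [1, 12] -> [1, 12, 29]
  Merge [-2] + [27] -> [-2, 27]
  Merge [11] + [-2, 27] -> [-2, 11, 27]
  Merge [1, 12, 29] + [-2, 11, 27] -> [-2, 1, 11, 12, 27, 29]


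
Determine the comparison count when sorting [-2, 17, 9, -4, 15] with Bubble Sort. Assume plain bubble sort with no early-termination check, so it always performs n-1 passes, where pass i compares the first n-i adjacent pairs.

Pass 1: compare adjacent pairs (0,1)..(3,4) = 4 comparison(s), 3 swap(s) -> [-2, 9, -4, 15, 17]
Pass 2: compare adjacent pairs (0,1)..(2,3) = 3 comparison(s), 1 swap(s) -> [-2, -4, 9, 15, 17]
Pass 3: compare adjacent pairs (0,1)..(1,2) = 2 comparison(s), 1 swap(s) -> [-4, -2, 9, 15, 17]
Pass 4: compare adjacent pairs (0,1)..(0,1) = 1 comparison(s), 0 swap(s) -> [-4, -2, 9, 15, 17]
Total comparisons: 4 + 3 + 2 + 1 = 10


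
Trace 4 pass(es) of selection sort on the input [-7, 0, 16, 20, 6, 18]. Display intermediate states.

Pass 1: Select minimum -7 at index 0, swap -> [-7, 0, 16, 20, 6, 18]
Pass 2: Select minimum 0 at index 1, swap -> [-7, 0, 16, 20, 6, 18]
Pass 3: Select minimum 6 at index 4, swap -> [-7, 0, 6, 20, 16, 18]
Pass 4: Select minimum 16 at index 4, swap -> [-7, 0, 6, 16, 20, 18]


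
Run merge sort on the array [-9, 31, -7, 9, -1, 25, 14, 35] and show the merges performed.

Divide and conquer:
  Merge [-9] + [31] -> [-9, 31]
  Merge [-7] + [9] -> [-7, 9]
  Merge [-9, 31] + [-7, 9] -> [-9, -7, 9, 31]
  Merge [-1] + [25] -> [-1, 25]
  Merge [14] + [35] -> [14, 35]
  Merge [-1, 25] + [14, 35] -> [-1, 14, 25, 35]
  Merge [-9, -7, 9, 31] + [-1, 14, 25, 35] -> [-9, -7, -1, 9, 14, 25, 31, 35]


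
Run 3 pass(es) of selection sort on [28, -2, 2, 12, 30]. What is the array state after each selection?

Pass 1: Select minimum -2 at index 1, swap -> [-2, 28, 2, 12, 30]
Pass 2: Select minimum 2 at index 2, swap -> [-2, 2, 28, 12, 30]
Pass 3: Select minimum 12 at index 3, swap -> [-2, 2, 12, 28, 30]


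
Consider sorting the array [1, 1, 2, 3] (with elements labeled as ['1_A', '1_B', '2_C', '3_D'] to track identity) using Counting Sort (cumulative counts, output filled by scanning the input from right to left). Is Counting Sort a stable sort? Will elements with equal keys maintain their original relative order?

Trace Counting Sort on the labeled array (the key is the number; the letter only tracks identity):
  Counts for values 0..3: [0, 2, 1, 1]
  Cumulative counts: [0, 2, 3, 4]
  Scan right to left: place 3_D at output index 3
  Scan right to left: place 2_C at output index 2
  Scan right to left: place 1_B at output index 1
  Scan right to left: place 1_A at output index 0
  Output: [1_A, 1_B, 2_C, 3_D]
Equal keys:
  value 1: originally 1_A, 1_B; after sorting 1_A, 1_B -> order preserved
All equal keys kept their original relative order. Counting Sort is stable: scanning the input right to left with decreasing cumulative counts places later duplicates at later output positions.
Answer: Stable


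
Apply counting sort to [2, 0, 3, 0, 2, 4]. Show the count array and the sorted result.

Count array: [2, 0, 2, 1, 1]
(count[i] = number of elements equal to i)
Cumulative count: [2, 2, 4, 5, 6]
Sorted: [0, 0, 2, 2, 3, 4]


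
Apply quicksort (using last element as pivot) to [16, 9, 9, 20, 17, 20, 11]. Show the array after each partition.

Partition 1: pivot=11 at index 2 -> [9, 9, 11, 20, 17, 20, 16]
Partition 2: pivot=9 at index 1 -> [9, 9, 11, 20, 17, 20, 16]
Partition 3: pivot=16 at index 3 -> [9, 9, 11, 16, 17, 20, 20]
Partition 4: pivot=20 at index 6 -> [9, 9, 11, 16, 17, 20, 20]
Partition 5: pivot=20 at index 5 -> [9, 9, 11, 16, 17, 20, 20]


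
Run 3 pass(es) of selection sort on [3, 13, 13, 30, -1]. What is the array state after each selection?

Pass 1: Select minimum -1 at index 4, swap -> [-1, 13, 13, 30, 3]
Pass 2: Select minimum 3 at index 4, swap -> [-1, 3, 13, 30, 13]
Pass 3: Select minimum 13 at index 2, swap -> [-1, 3, 13, 30, 13]


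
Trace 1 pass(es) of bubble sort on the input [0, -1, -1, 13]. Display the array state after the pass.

After pass 1: [-1, -1, 0, 13] (2 swaps)
Total swaps: 2


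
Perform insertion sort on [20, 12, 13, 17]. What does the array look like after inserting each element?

First element 20 is already 'sorted'
Insert 12: shifted 1 elements -> [12, 20, 13, 17]
Insert 13: shifted 1 elements -> [12, 13, 20, 17]
Insert 17: shifted 1 elements -> [12, 13, 17, 20]


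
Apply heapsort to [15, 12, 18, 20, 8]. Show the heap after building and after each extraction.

Build heap: [20, 15, 18, 12, 8]
Extract 20: [18, 15, 8, 12, 20]
Extract 18: [15, 12, 8, 18, 20]
Extract 15: [12, 8, 15, 18, 20]
Extract 12: [8, 12, 15, 18, 20]


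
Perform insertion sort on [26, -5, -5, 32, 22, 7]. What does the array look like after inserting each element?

First element 26 is already 'sorted'
Insert -5: shifted 1 elements -> [-5, 26, -5, 32, 22, 7]
Insert -5: shifted 1 elements -> [-5, -5, 26, 32, 22, 7]
Insert 32: shifted 0 elements -> [-5, -5, 26, 32, 22, 7]
Insert 22: shifted 2 elements -> [-5, -5, 22, 26, 32, 7]
Insert 7: shifted 3 elements -> [-5, -5, 7, 22, 26, 32]


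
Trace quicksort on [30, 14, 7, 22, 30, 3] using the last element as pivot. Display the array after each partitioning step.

Partition 1: pivot=3 at index 0 -> [3, 14, 7, 22, 30, 30]
Partition 2: pivot=30 at index 5 -> [3, 14, 7, 22, 30, 30]
Partition 3: pivot=30 at index 4 -> [3, 14, 7, 22, 30, 30]
Partition 4: pivot=22 at index 3 -> [3, 14, 7, 22, 30, 30]
Partition 5: pivot=7 at index 1 -> [3, 7, 14, 22, 30, 30]


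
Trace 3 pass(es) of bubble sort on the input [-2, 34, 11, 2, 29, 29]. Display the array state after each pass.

After pass 1: [-2, 11, 2, 29, 29, 34] (4 swaps)
After pass 2: [-2, 2, 11, 29, 29, 34] (1 swaps)
After pass 3: [-2, 2, 11, 29, 29, 34] (0 swaps)
Total swaps: 5


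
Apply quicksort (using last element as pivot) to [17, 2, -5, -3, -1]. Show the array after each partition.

Partition 1: pivot=-1 at index 2 -> [-5, -3, -1, 2, 17]
Partition 2: pivot=-3 at index 1 -> [-5, -3, -1, 2, 17]
Partition 3: pivot=17 at index 4 -> [-5, -3, -1, 2, 17]


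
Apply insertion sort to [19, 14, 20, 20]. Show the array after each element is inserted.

First element 19 is already 'sorted'
Insert 14: shifted 1 elements -> [14, 19, 20, 20]
Insert 20: shifted 0 elements -> [14, 19, 20, 20]
Insert 20: shifted 0 elements -> [14, 19, 20, 20]


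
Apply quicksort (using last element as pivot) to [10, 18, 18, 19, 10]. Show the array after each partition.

Partition 1: pivot=10 at index 1 -> [10, 10, 18, 19, 18]
Partition 2: pivot=18 at index 3 -> [10, 10, 18, 18, 19]


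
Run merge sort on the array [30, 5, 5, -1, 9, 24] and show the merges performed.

Divide and conquer:
  Merge [5] + [5] -> [5, 5]
  Merge [30] + [5, 5] -> [5, 5, 30]
  Merge [9] + [24] -> [9, 24]
  Merge [-1] + [9, 24] -> [-1, 9, 24]
  Merge [5, 5, 30] + [-1, 9, 24] -> [-1, 5, 5, 9, 24, 30]


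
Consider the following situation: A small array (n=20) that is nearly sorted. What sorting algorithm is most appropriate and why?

Best choice: Insertion sort
Reason: Insertion sort is O(n) for nearly sorted arrays and has low overhead


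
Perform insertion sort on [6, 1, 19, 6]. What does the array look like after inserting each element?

First element 6 is already 'sorted'
Insert 1: shifted 1 elements -> [1, 6, 19, 6]
Insert 19: shifted 0 elements -> [1, 6, 19, 6]
Insert 6: shifted 1 elements -> [1, 6, 6, 19]


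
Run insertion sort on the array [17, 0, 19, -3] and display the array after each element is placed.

First element 17 is already 'sorted'
Insert 0: shifted 1 elements -> [0, 17, 19, -3]
Insert 19: shifted 0 elements -> [0, 17, 19, -3]
Insert -3: shifted 3 elements -> [-3, 0, 17, 19]


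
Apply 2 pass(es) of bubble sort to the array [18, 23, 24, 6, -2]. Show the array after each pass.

After pass 1: [18, 23, 6, -2, 24] (2 swaps)
After pass 2: [18, 6, -2, 23, 24] (2 swaps)
Total swaps: 4


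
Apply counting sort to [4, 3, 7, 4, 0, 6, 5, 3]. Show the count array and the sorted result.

Count array: [1, 0, 0, 2, 2, 1, 1, 1]
(count[i] = number of elements equal to i)
Cumulative count: [1, 1, 1, 3, 5, 6, 7, 8]
Sorted: [0, 3, 3, 4, 4, 5, 6, 7]


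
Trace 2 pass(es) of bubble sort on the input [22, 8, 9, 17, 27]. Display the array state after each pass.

After pass 1: [8, 9, 17, 22, 27] (3 swaps)
After pass 2: [8, 9, 17, 22, 27] (0 swaps)
Total swaps: 3


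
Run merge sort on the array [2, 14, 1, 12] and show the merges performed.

Divide and conquer:
  Merge [2] + [14] -> [2, 14]
  Merge [1] + [12] -> [1, 12]
  Merge [2, 14] + [1, 12] -> [1, 2, 12, 14]


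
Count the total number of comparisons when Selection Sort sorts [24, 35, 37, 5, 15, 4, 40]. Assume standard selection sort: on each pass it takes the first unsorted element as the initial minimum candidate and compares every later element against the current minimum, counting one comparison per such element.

Pass 1: scan indices 1..6 for the minimum = 6 comparison(s); min is 4, place at index 0 -> [4, 35, 37, 5, 15, 24, 40]
Pass 2: scan indices 2..6 for the minimum = 5 comparison(s); min is 5, place at index 1 -> [4, 5, 37, 35, 15, 24, 40]
Pass 3: scan indices 3..6 for the minimum = 4 comparison(s); min is 15, place at index 2 -> [4, 5, 15, 35, 37, 24, 40]
Pass 4: scan indices 4..6 for the minimum = 3 comparison(s); min is 24, place at index 3 -> [4, 5, 15, 24, 37, 35, 40]
Pass 5: scan indices 5..6 for the minimum = 2 comparison(s); min is 35, place at index 4 -> [4, 5, 15, 24, 35, 37, 40]
Pass 6: scan indices 6..6 for the minimum = 1 comparison(s); min is 37, place at index 5 -> [4, 5, 15, 24, 35, 37, 40]
Selection sort always scans the whole unsorted suffix, so the count is (n-1) + (n-2) + ... + 1 = n(n-1)/2 = 7*6/2 = 21 regardless of the input order.
Total comparisons: 6 + 5 + 4 + 3 + 2 + 1 = 21


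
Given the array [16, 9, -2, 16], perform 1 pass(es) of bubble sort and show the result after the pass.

After pass 1: [9, -2, 16, 16] (2 swaps)
Total swaps: 2


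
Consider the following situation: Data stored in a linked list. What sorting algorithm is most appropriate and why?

Best choice: Merge sort
Reason: Merge sort doesn't require random access; can be done in O(1) extra space for linked lists


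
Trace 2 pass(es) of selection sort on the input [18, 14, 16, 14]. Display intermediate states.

Pass 1: Select minimum 14 at index 1, swap -> [14, 18, 16, 14]
Pass 2: Select minimum 14 at index 3, swap -> [14, 14, 16, 18]


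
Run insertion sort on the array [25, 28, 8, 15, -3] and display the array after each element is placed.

First element 25 is already 'sorted'
Insert 28: shifted 0 elements -> [25, 28, 8, 15, -3]
Insert 8: shifted 2 elements -> [8, 25, 28, 15, -3]
Insert 15: shifted 2 elements -> [8, 15, 25, 28, -3]
Insert -3: shifted 4 elements -> [-3, 8, 15, 25, 28]


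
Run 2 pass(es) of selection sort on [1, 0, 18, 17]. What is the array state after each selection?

Pass 1: Select minimum 0 at index 1, swap -> [0, 1, 18, 17]
Pass 2: Select minimum 1 at index 1, swap -> [0, 1, 18, 17]


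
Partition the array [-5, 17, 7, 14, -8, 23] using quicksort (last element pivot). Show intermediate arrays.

Partition 1: pivot=23 at index 5 -> [-5, 17, 7, 14, -8, 23]
Partition 2: pivot=-8 at index 0 -> [-8, 17, 7, 14, -5, 23]
Partition 3: pivot=-5 at index 1 -> [-8, -5, 7, 14, 17, 23]
Partition 4: pivot=17 at index 4 -> [-8, -5, 7, 14, 17, 23]
Partition 5: pivot=14 at index 3 -> [-8, -5, 7, 14, 17, 23]


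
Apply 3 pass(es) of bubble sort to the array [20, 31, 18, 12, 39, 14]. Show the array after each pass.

After pass 1: [20, 18, 12, 31, 14, 39] (3 swaps)
After pass 2: [18, 12, 20, 14, 31, 39] (3 swaps)
After pass 3: [12, 18, 14, 20, 31, 39] (2 swaps)
Total swaps: 8


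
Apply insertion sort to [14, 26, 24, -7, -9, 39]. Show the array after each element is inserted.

First element 14 is already 'sorted'
Insert 26: shifted 0 elements -> [14, 26, 24, -7, -9, 39]
Insert 24: shifted 1 elements -> [14, 24, 26, -7, -9, 39]
Insert -7: shifted 3 elements -> [-7, 14, 24, 26, -9, 39]
Insert -9: shifted 4 elements -> [-9, -7, 14, 24, 26, 39]
Insert 39: shifted 0 elements -> [-9, -7, 14, 24, 26, 39]


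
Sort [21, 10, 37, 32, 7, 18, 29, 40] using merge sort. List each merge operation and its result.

Divide and conquer:
  Merge [21] + [10] -> [10, 21]
  Merge [37] + [32] -> [32, 37]
  Merge [10, 21] + [32, 37] -> [10, 21, 32, 37]
  Merge [7] + [18] -> [7, 18]
  Merge [29] + [40] -> [29, 40]
  Merge [7, 18] + [29, 40] -> [7, 18, 29, 40]
  Merge [10, 21, 32, 37] + [7, 18, 29, 40] -> [7, 10, 18, 21, 29, 32, 37, 40]


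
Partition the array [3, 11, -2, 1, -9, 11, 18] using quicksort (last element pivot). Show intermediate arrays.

Partition 1: pivot=18 at index 6 -> [3, 11, -2, 1, -9, 11, 18]
Partition 2: pivot=11 at index 5 -> [3, 11, -2, 1, -9, 11, 18]
Partition 3: pivot=-9 at index 0 -> [-9, 11, -2, 1, 3, 11, 18]
Partition 4: pivot=3 at index 3 -> [-9, -2, 1, 3, 11, 11, 18]
Partition 5: pivot=1 at index 2 -> [-9, -2, 1, 3, 11, 11, 18]


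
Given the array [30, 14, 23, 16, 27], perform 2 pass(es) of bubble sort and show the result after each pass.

After pass 1: [14, 23, 16, 27, 30] (4 swaps)
After pass 2: [14, 16, 23, 27, 30] (1 swaps)
Total swaps: 5


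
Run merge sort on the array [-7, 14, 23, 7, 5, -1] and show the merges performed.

Divide and conquer:
  Merge [14] + [23] -> [14, 23]
  Merge [-7] + [14, 23] -> [-7, 14, 23]
  Merge [5] + [-1] -> [-1, 5]
  Merge [7] + [-1, 5] -> [-1, 5, 7]
  Merge [-7, 14, 23] + [-1, 5, 7] -> [-7, -1, 5, 7, 14, 23]


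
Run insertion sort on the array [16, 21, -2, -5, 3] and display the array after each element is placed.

First element 16 is already 'sorted'
Insert 21: shifted 0 elements -> [16, 21, -2, -5, 3]
Insert -2: shifted 2 elements -> [-2, 16, 21, -5, 3]
Insert -5: shifted 3 elements -> [-5, -2, 16, 21, 3]
Insert 3: shifted 2 elements -> [-5, -2, 3, 16, 21]


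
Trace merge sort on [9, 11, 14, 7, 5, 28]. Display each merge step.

Divide and conquer:
  Merge [11] + [14] -> [11, 14]
  Merge [9] + [11, 14] -> [9, 11, 14]
  Merge [5] + [28] -> [5, 28]
  Merge [7] + [5, 28] -> [5, 7, 28]
  Merge [9, 11, 14] + [5, 7, 28] -> [5, 7, 9, 11, 14, 28]


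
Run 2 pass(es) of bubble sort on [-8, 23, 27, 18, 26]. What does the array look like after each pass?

After pass 1: [-8, 23, 18, 26, 27] (2 swaps)
After pass 2: [-8, 18, 23, 26, 27] (1 swaps)
Total swaps: 3


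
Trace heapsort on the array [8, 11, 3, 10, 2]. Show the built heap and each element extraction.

Build heap: [11, 10, 3, 8, 2]
Extract 11: [10, 8, 3, 2, 11]
Extract 10: [8, 2, 3, 10, 11]
Extract 8: [3, 2, 8, 10, 11]
Extract 3: [2, 3, 8, 10, 11]


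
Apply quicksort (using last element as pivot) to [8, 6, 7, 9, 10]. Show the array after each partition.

Partition 1: pivot=10 at index 4 -> [8, 6, 7, 9, 10]
Partition 2: pivot=9 at index 3 -> [8, 6, 7, 9, 10]
Partition 3: pivot=7 at index 1 -> [6, 7, 8, 9, 10]


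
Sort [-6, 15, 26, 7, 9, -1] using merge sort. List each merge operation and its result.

Divide and conquer:
  Merge [15] + [26] -> [15, 26]
  Merge [-6] + [15, 26] -> [-6, 15, 26]
  Merge [9] + [-1] -> [-1, 9]
  Merge [7] + [-1, 9] -> [-1, 7, 9]
  Merge [-6, 15, 26] + [-1, 7, 9] -> [-6, -1, 7, 9, 15, 26]


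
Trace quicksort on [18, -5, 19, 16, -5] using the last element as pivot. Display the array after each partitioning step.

Partition 1: pivot=-5 at index 1 -> [-5, -5, 19, 16, 18]
Partition 2: pivot=18 at index 3 -> [-5, -5, 16, 18, 19]


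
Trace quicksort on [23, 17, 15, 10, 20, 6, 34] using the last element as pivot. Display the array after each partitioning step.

Partition 1: pivot=34 at index 6 -> [23, 17, 15, 10, 20, 6, 34]
Partition 2: pivot=6 at index 0 -> [6, 17, 15, 10, 20, 23, 34]
Partition 3: pivot=23 at index 5 -> [6, 17, 15, 10, 20, 23, 34]
Partition 4: pivot=20 at index 4 -> [6, 17, 15, 10, 20, 23, 34]
Partition 5: pivot=10 at index 1 -> [6, 10, 15, 17, 20, 23, 34]
Partition 6: pivot=17 at index 3 -> [6, 10, 15, 17, 20, 23, 34]


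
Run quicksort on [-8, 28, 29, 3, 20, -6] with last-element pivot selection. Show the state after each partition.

Partition 1: pivot=-6 at index 1 -> [-8, -6, 29, 3, 20, 28]
Partition 2: pivot=28 at index 4 -> [-8, -6, 3, 20, 28, 29]
Partition 3: pivot=20 at index 3 -> [-8, -6, 3, 20, 28, 29]


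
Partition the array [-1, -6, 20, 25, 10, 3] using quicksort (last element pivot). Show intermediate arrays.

Partition 1: pivot=3 at index 2 -> [-1, -6, 3, 25, 10, 20]
Partition 2: pivot=-6 at index 0 -> [-6, -1, 3, 25, 10, 20]
Partition 3: pivot=20 at index 4 -> [-6, -1, 3, 10, 20, 25]


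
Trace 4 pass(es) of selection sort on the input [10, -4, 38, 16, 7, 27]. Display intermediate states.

Pass 1: Select minimum -4 at index 1, swap -> [-4, 10, 38, 16, 7, 27]
Pass 2: Select minimum 7 at index 4, swap -> [-4, 7, 38, 16, 10, 27]
Pass 3: Select minimum 10 at index 4, swap -> [-4, 7, 10, 16, 38, 27]
Pass 4: Select minimum 16 at index 3, swap -> [-4, 7, 10, 16, 38, 27]


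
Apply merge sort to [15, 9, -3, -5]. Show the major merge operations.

Divide and conquer:
  Merge [15] + [9] -> [9, 15]
  Merge [-3] + [-5] -> [-5, -3]
  Merge [9, 15] + [-5, -3] -> [-5, -3, 9, 15]


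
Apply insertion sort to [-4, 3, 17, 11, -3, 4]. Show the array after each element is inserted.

First element -4 is already 'sorted'
Insert 3: shifted 0 elements -> [-4, 3, 17, 11, -3, 4]
Insert 17: shifted 0 elements -> [-4, 3, 17, 11, -3, 4]
Insert 11: shifted 1 elements -> [-4, 3, 11, 17, -3, 4]
Insert -3: shifted 3 elements -> [-4, -3, 3, 11, 17, 4]
Insert 4: shifted 2 elements -> [-4, -3, 3, 4, 11, 17]


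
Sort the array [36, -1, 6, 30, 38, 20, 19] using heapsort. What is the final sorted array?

Build heap: [38, 36, 20, 30, -1, 6, 19]
Extract 38: [36, 30, 20, 19, -1, 6, 38]
Extract 36: [30, 19, 20, 6, -1, 36, 38]
Extract 30: [20, 19, -1, 6, 30, 36, 38]
Extract 20: [19, 6, -1, 20, 30, 36, 38]
Extract 19: [6, -1, 19, 20, 30, 36, 38]
Extract 6: [-1, 6, 19, 20, 30, 36, 38]


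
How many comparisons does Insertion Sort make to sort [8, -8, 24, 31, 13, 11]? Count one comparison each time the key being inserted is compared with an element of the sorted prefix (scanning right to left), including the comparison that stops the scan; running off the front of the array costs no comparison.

Insert -8: 8 > -8 (shift), reached front = 1 comparison(s) -> [-8, 8, 24, 31, 13, 11]
Insert 24: 8 <= 24 (stop) = 1 comparison(s) -> [-8, 8, 24, 31, 13, 11]
Insert 31: 24 <= 31 (stop) = 1 comparison(s) -> [-8, 8, 24, 31, 13, 11]
Insert 13: 31 > 13 (shift), 24 > 13 (shift), 8 <= 13 (stop) = 3 comparison(s) -> [-8, 8, 13, 24, 31, 11]
Insert 11: 31 > 11 (shift), 24 > 11 (shift), 13 > 11 (shift), 8 <= 11 (stop) = 4 comparison(s) -> [-8, 8, 11, 13, 24, 31]
Total comparisons: 1 + 1 + 1 + 3 + 4 = 10


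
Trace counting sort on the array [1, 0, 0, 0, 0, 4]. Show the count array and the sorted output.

Count array: [4, 1, 0, 0, 1]
(count[i] = number of elements equal to i)
Cumulative count: [4, 5, 5, 5, 6]
Sorted: [0, 0, 0, 0, 1, 4]


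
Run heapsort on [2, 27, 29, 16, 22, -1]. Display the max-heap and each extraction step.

Build heap: [29, 27, 2, 16, 22, -1]
Extract 29: [27, 22, 2, 16, -1, 29]
Extract 27: [22, 16, 2, -1, 27, 29]
Extract 22: [16, -1, 2, 22, 27, 29]
Extract 16: [2, -1, 16, 22, 27, 29]
Extract 2: [-1, 2, 16, 22, 27, 29]


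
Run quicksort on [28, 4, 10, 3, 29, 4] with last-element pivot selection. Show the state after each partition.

Partition 1: pivot=4 at index 2 -> [4, 3, 4, 28, 29, 10]
Partition 2: pivot=3 at index 0 -> [3, 4, 4, 28, 29, 10]
Partition 3: pivot=10 at index 3 -> [3, 4, 4, 10, 29, 28]
Partition 4: pivot=28 at index 4 -> [3, 4, 4, 10, 28, 29]


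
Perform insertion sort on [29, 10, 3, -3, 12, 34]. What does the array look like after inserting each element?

First element 29 is already 'sorted'
Insert 10: shifted 1 elements -> [10, 29, 3, -3, 12, 34]
Insert 3: shifted 2 elements -> [3, 10, 29, -3, 12, 34]
Insert -3: shifted 3 elements -> [-3, 3, 10, 29, 12, 34]
Insert 12: shifted 1 elements -> [-3, 3, 10, 12, 29, 34]
Insert 34: shifted 0 elements -> [-3, 3, 10, 12, 29, 34]


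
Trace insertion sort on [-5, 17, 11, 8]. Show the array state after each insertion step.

First element -5 is already 'sorted'
Insert 17: shifted 0 elements -> [-5, 17, 11, 8]
Insert 11: shifted 1 elements -> [-5, 11, 17, 8]
Insert 8: shifted 2 elements -> [-5, 8, 11, 17]


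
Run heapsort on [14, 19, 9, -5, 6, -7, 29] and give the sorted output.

Build heap: [29, 19, 14, -5, 6, -7, 9]
Extract 29: [19, 9, 14, -5, 6, -7, 29]
Extract 19: [14, 9, -7, -5, 6, 19, 29]
Extract 14: [9, 6, -7, -5, 14, 19, 29]
Extract 9: [6, -5, -7, 9, 14, 19, 29]
Extract 6: [-5, -7, 6, 9, 14, 19, 29]
Extract -5: [-7, -5, 6, 9, 14, 19, 29]


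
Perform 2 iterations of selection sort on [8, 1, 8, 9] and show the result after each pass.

Pass 1: Select minimum 1 at index 1, swap -> [1, 8, 8, 9]
Pass 2: Select minimum 8 at index 1, swap -> [1, 8, 8, 9]


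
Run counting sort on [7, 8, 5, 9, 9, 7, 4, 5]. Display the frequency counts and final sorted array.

Count array: [0, 0, 0, 0, 1, 2, 0, 2, 1, 2]
(count[i] = number of elements equal to i)
Cumulative count: [0, 0, 0, 0, 1, 3, 3, 5, 6, 8]
Sorted: [4, 5, 5, 7, 7, 8, 9, 9]


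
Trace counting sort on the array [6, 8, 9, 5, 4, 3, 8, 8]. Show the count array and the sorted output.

Count array: [0, 0, 0, 1, 1, 1, 1, 0, 3, 1]
(count[i] = number of elements equal to i)
Cumulative count: [0, 0, 0, 1, 2, 3, 4, 4, 7, 8]
Sorted: [3, 4, 5, 6, 8, 8, 8, 9]


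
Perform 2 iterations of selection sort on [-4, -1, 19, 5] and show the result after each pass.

Pass 1: Select minimum -4 at index 0, swap -> [-4, -1, 19, 5]
Pass 2: Select minimum -1 at index 1, swap -> [-4, -1, 19, 5]


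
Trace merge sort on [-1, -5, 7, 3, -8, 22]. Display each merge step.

Divide and conquer:
  Merge [-5] + [7] -> [-5, 7]
  Merge [-1] + [-5, 7] -> [-5, -1, 7]
  Merge [-8] + [22] -> [-8, 22]
  Merge [3] + [-8, 22] -> [-8, 3, 22]
  Merge [-5, -1, 7] + [-8, 3, 22] -> [-8, -5, -1, 3, 7, 22]


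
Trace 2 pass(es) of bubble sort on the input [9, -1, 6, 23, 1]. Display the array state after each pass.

After pass 1: [-1, 6, 9, 1, 23] (3 swaps)
After pass 2: [-1, 6, 1, 9, 23] (1 swaps)
Total swaps: 4


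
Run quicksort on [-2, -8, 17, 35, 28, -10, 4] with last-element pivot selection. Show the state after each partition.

Partition 1: pivot=4 at index 3 -> [-2, -8, -10, 4, 28, 17, 35]
Partition 2: pivot=-10 at index 0 -> [-10, -8, -2, 4, 28, 17, 35]
Partition 3: pivot=-2 at index 2 -> [-10, -8, -2, 4, 28, 17, 35]
Partition 4: pivot=35 at index 6 -> [-10, -8, -2, 4, 28, 17, 35]
Partition 5: pivot=17 at index 4 -> [-10, -8, -2, 4, 17, 28, 35]


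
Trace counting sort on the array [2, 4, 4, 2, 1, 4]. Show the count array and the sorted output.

Count array: [0, 1, 2, 0, 3]
(count[i] = number of elements equal to i)
Cumulative count: [0, 1, 3, 3, 6]
Sorted: [1, 2, 2, 4, 4, 4]


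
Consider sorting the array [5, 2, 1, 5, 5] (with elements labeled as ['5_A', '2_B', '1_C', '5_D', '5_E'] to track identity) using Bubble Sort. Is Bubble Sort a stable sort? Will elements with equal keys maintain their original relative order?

Trace Bubble Sort on the labeled array (the key is the number; the letter only tracks identity):
  After pass 1: [2_B, 1_C, 5_A, 5_D, 5_E]
  After pass 2: [1_C, 2_B, 5_A, 5_D, 5_E]
  After pass 3: [1_C, 2_B, 5_A, 5_D, 5_E] (no swaps, done)
Final order: [1_C, 2_B, 5_A, 5_D, 5_E]
Equal keys:
  value 5: originally 5_A, 5_D, 5_E; after sorting 5_A, 5_D, 5_E -> order preserved
All equal keys kept their original relative order. Bubble Sort is stable: it only swaps adjacent elements when the left one is strictly greater, so equal keys never move past each other.
Answer: Stable


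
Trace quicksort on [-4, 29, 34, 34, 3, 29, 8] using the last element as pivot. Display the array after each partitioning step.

Partition 1: pivot=8 at index 2 -> [-4, 3, 8, 34, 29, 29, 34]
Partition 2: pivot=3 at index 1 -> [-4, 3, 8, 34, 29, 29, 34]
Partition 3: pivot=34 at index 6 -> [-4, 3, 8, 34, 29, 29, 34]
Partition 4: pivot=29 at index 4 -> [-4, 3, 8, 29, 29, 34, 34]


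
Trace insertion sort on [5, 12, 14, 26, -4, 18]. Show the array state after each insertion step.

First element 5 is already 'sorted'
Insert 12: shifted 0 elements -> [5, 12, 14, 26, -4, 18]
Insert 14: shifted 0 elements -> [5, 12, 14, 26, -4, 18]
Insert 26: shifted 0 elements -> [5, 12, 14, 26, -4, 18]
Insert -4: shifted 4 elements -> [-4, 5, 12, 14, 26, 18]
Insert 18: shifted 1 elements -> [-4, 5, 12, 14, 18, 26]


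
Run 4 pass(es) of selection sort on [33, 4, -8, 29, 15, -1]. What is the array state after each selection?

Pass 1: Select minimum -8 at index 2, swap -> [-8, 4, 33, 29, 15, -1]
Pass 2: Select minimum -1 at index 5, swap -> [-8, -1, 33, 29, 15, 4]
Pass 3: Select minimum 4 at index 5, swap -> [-8, -1, 4, 29, 15, 33]
Pass 4: Select minimum 15 at index 4, swap -> [-8, -1, 4, 15, 29, 33]


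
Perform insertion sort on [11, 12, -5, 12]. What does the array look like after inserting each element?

First element 11 is already 'sorted'
Insert 12: shifted 0 elements -> [11, 12, -5, 12]
Insert -5: shifted 2 elements -> [-5, 11, 12, 12]
Insert 12: shifted 0 elements -> [-5, 11, 12, 12]


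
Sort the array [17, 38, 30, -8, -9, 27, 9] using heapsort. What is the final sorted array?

Build heap: [38, 17, 30, -8, -9, 27, 9]
Extract 38: [30, 17, 27, -8, -9, 9, 38]
Extract 30: [27, 17, 9, -8, -9, 30, 38]
Extract 27: [17, -8, 9, -9, 27, 30, 38]
Extract 17: [9, -8, -9, 17, 27, 30, 38]
Extract 9: [-8, -9, 9, 17, 27, 30, 38]
Extract -8: [-9, -8, 9, 17, 27, 30, 38]


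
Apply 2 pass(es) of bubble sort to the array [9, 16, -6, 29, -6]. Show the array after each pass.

After pass 1: [9, -6, 16, -6, 29] (2 swaps)
After pass 2: [-6, 9, -6, 16, 29] (2 swaps)
Total swaps: 4


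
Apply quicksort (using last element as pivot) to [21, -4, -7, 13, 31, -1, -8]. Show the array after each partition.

Partition 1: pivot=-8 at index 0 -> [-8, -4, -7, 13, 31, -1, 21]
Partition 2: pivot=21 at index 5 -> [-8, -4, -7, 13, -1, 21, 31]
Partition 3: pivot=-1 at index 3 -> [-8, -4, -7, -1, 13, 21, 31]
Partition 4: pivot=-7 at index 1 -> [-8, -7, -4, -1, 13, 21, 31]
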